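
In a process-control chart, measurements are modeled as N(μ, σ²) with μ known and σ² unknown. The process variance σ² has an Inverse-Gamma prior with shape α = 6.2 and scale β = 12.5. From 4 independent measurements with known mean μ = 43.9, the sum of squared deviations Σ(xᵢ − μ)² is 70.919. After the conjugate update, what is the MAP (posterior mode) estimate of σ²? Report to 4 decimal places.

With known mean μ and an Inverse-Gamma(α, β) prior on σ², the Normal likelihood is conjugate: posterior is Inv-Gamma(α + n/2, β + Σ(xᵢ−μ)²/2).
Posterior: Inv-Gamma(6.2 + 4/2, 12.5 + 70.919/2) = Inv-Gamma(8.20, 47.9595).
Mode = β/(α+1) = 47.9595/9.20 = 5.2130.

5.2130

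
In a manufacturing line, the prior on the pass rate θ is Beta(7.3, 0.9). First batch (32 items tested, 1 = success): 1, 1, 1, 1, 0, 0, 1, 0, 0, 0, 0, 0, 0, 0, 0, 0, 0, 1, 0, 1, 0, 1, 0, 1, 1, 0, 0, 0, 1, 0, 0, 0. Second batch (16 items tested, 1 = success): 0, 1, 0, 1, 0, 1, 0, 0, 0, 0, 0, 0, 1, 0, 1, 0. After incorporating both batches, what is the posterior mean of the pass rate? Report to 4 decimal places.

The Beta prior is conjugate to a Binomial/Bernoulli likelihood; the update adds successes to α and failures to β.
After batch 1: Beta(7.3+11, 0.9+21) = Beta(18.3, 21.9).
After batch 2: Beta(18.3+5, 21.9+11) = Beta(23.3, 32.9).
Posterior mean = α/(α+β) = 23.3/56.2 = 0.4146.

0.4146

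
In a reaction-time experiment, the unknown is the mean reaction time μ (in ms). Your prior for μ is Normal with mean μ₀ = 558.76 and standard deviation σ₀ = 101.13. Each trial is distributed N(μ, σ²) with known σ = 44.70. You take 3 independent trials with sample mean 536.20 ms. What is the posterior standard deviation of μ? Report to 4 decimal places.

25.0062

For Normal data with known variance σ², a Normal(μ₀, σ₀²) prior on μ is conjugate. Posterior precision = 1/σ₀² + n/σ²; posterior mean is the precision-weighted average of μ₀ and x̄.
σ₀² = 101.13² = 10227.2769, σ² = 44.70² = 1998.09; σ² + n·σ₀² = 1998.09 + 3·10227.2769 = 32679.9207.
Posterior precision = 1/σ₀² + n/σ² = 1/10227.2769 + 3/1998.09 = (σ² + n·σ₀²)/(σ₀²σ²) = 32679.9207/(10227.2769·1998.09); posterior variance σₙ² = σ₀²σ²/(σ² + n·σ₀²) = 10227.2769·1998.09/32679.9207 = 625.308118.
Posterior SD = √σₙ² = √(10227.2769·1998.09/32679.9207) = 25.0062.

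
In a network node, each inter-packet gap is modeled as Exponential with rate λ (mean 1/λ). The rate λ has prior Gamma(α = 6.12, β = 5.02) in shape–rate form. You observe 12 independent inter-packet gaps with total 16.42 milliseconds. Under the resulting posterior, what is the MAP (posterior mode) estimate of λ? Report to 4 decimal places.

0.7985

With a Gamma(shape α, rate β) prior on the exponential rate λ, the posterior after n observations with total T = Σxᵢ is Gamma(α+n, β+T).
Posterior: Gamma(6.12+12, 5.02+16.42) = Gamma(18.12, 21.44).
Mode = (α−1)/β = 0.7985.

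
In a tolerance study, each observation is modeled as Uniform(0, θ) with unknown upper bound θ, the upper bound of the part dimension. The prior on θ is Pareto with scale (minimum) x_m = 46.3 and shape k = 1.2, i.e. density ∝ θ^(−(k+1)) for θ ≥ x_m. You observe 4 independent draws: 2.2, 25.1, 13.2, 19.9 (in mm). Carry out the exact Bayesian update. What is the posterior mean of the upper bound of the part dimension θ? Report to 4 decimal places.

57.3238

A Pareto(scale x_m, shape k) prior on the upper bound θ of Uniform(0, θ) is conjugate: posterior is Pareto(max(x_m, max xᵢ), k + n).
Sample maximum = 25.1; prior scale x_m = 46.3 → posterior scale = max = 46.3.
Posterior shape = 1.2 + 4 = 5.2.
E[θ|data] = k·x_m/(k−1) = 5.2·46.3/4.2 = 57.3238.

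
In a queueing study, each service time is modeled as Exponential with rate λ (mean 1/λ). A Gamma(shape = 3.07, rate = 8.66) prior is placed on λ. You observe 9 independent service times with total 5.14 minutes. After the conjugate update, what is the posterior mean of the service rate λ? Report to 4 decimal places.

With a Gamma(shape α, rate β) prior on the exponential rate λ, the posterior after n observations with total T = Σxᵢ is Gamma(α+n, β+T).
Posterior: Gamma(3.07+9, 8.66+5.14) = Gamma(12.07, 13.80).
Posterior mean of λ = α/β = 12.07/13.80 = 0.8746.

0.8746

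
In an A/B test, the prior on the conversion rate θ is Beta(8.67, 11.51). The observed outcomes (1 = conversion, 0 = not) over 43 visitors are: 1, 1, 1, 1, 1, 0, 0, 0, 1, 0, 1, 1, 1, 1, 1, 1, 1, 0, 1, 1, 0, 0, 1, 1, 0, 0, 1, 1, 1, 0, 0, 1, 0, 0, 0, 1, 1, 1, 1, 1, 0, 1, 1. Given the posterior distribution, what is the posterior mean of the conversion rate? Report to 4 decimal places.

The Beta prior is conjugate to a Binomial/Bernoulli likelihood; the update adds successes to α and failures to β.
Posterior: Beta(α+k, β+n−k) = Beta(8.67+28, 11.51+15) = Beta(36.67, 26.51).
Posterior mean = α/(α+β) = 36.67/63.18 = 0.5804.

0.5804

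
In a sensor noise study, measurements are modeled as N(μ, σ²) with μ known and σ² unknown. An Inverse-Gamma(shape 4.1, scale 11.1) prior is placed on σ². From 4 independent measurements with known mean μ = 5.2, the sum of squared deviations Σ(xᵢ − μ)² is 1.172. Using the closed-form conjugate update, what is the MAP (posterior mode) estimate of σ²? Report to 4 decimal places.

With known mean μ and an Inverse-Gamma(α, β) prior on σ², the Normal likelihood is conjugate: posterior is Inv-Gamma(α + n/2, β + Σ(xᵢ−μ)²/2).
Posterior: Inv-Gamma(4.1 + 4/2, 11.1 + 1.172/2) = Inv-Gamma(6.10, 11.6860).
Mode = β/(α+1) = 11.6860/7.10 = 1.6459.

1.6459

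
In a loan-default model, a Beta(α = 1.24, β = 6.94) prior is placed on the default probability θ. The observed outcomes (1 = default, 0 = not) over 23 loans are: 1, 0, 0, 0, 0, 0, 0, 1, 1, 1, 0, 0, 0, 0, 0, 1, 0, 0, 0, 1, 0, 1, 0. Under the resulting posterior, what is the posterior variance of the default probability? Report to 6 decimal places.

The Beta prior is conjugate to a Binomial/Bernoulli likelihood; the update adds successes to α and failures to β.
Posterior: Beta(α+k, β+n−k) = Beta(1.24+7, 6.94+16) = Beta(8.24, 22.94).
Var = αβ/((α+β)²(α+β+1)) = 8.24·22.94/(31.18²·32.18) = 0.006042.

0.006042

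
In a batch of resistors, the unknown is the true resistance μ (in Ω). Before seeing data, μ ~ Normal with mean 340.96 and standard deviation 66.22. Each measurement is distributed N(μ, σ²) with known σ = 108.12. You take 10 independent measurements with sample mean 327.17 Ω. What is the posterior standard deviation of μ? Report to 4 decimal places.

30.3801

For Normal data with known variance σ², a Normal(μ₀, σ₀²) prior on μ is conjugate. Posterior precision = 1/σ₀² + n/σ²; posterior mean is the precision-weighted average of μ₀ and x̄.
σ₀² = 66.22² = 4385.0884, σ² = 108.12² = 11689.9344; σ² + n·σ₀² = 11689.9344 + 10·4385.0884 = 55540.8184.
Posterior precision = 1/σ₀² + n/σ² = 1/4385.0884 + 10/11689.9344 = (σ² + n·σ₀²)/(σ₀²σ²) = 55540.8184/(4385.0884·11689.9344); posterior variance σₙ² = σ₀²σ²/(σ² + n·σ₀²) = 4385.0884·11689.9344/55540.8184 = 922.949953.
Posterior SD = √σₙ² = √(4385.0884·11689.9344/55540.8184) = 30.3801.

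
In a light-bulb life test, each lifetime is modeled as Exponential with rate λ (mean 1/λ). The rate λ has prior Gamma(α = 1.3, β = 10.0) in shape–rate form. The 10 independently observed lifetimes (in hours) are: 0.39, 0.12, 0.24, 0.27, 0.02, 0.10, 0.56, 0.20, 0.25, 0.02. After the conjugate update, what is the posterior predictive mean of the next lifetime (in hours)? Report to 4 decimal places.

1.1816

With a Gamma(shape α, rate β) prior on the exponential rate λ, the posterior after n observations with total T = Σxᵢ is Gamma(α+n, β+T).
Sum of observations T = 2.17 hours; n = 10.
Posterior: Gamma(1.3+10, 10.0+2.17) = Gamma(11.3, 12.17).
The predictive distribution for the next observation is Lomax; its mean is β/(α−1) = 12.17/10.3 = 1.1816.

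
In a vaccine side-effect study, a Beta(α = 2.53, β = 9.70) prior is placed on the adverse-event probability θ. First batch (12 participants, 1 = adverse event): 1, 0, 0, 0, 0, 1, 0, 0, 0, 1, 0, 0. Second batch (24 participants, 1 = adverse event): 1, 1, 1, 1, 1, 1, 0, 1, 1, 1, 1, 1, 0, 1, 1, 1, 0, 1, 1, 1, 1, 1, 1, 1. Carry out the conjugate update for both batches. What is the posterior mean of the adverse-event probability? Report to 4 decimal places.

0.5501

The Beta prior is conjugate to a Binomial/Bernoulli likelihood; the update adds successes to α and failures to β.
After batch 1: Beta(2.53+3, 9.70+9) = Beta(5.53, 18.70).
After batch 2: Beta(5.53+21, 18.70+3) = Beta(26.53, 21.70).
Posterior mean = α/(α+β) = 26.53/48.23 = 0.5501.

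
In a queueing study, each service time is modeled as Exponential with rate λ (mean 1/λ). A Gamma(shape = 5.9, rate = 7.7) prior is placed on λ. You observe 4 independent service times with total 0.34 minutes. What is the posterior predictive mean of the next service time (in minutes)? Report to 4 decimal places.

With a Gamma(shape α, rate β) prior on the exponential rate λ, the posterior after n observations with total T = Σxᵢ is Gamma(α+n, β+T).
Posterior: Gamma(5.9+4, 7.7+0.34) = Gamma(9.9, 8.04).
The predictive distribution for the next observation is Lomax; its mean is β/(α−1) = 8.04/8.9 = 0.9034.

0.9034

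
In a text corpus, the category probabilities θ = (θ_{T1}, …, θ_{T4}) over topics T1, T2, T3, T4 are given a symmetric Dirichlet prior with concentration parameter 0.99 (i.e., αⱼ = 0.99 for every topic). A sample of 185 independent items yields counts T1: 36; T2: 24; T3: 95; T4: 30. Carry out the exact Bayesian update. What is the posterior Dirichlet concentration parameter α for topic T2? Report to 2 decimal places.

24.99

The Dirichlet prior is conjugate to the Multinomial likelihood: each posterior αⱼ = prior αⱼ + observed count nⱼ.
Posterior concentration: (36.99, 24.99, 95.99, 30.99), total = 188.96.
α_{T2} = 0.99 + 24 = 24.99.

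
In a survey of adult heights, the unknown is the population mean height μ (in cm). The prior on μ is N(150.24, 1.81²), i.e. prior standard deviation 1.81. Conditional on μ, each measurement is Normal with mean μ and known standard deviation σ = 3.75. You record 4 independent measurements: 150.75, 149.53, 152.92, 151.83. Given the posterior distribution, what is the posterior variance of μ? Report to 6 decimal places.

1.695819

For Normal data with known variance σ², a Normal(μ₀, σ₀²) prior on μ is conjugate. Posterior precision = 1/σ₀² + n/σ²; posterior mean is the precision-weighted average of μ₀ and x̄.
σ₀² = 1.81² = 3.2761, σ² = 3.75² = 14.0625; σ² + n·σ₀² = 14.0625 + 4·3.2761 = 27.1669.
Posterior precision = 1/σ₀² + n/σ² = 1/3.2761 + 4/14.0625 = (σ² + n·σ₀²)/(σ₀²σ²) = 27.1669/(3.2761·14.0625); posterior variance σₙ² = σ₀²σ²/(σ² + n·σ₀²) = 3.2761·14.0625/27.1669 = 1.695819.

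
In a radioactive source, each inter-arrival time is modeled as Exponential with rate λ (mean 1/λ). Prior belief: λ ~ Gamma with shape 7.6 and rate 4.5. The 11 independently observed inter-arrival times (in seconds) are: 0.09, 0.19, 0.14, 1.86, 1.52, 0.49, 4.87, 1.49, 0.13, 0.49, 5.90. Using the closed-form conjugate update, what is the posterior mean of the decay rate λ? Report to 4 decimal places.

With a Gamma(shape α, rate β) prior on the exponential rate λ, the posterior after n observations with total T = Σxᵢ is Gamma(α+n, β+T).
Sum of observations T = 17.17 seconds; n = 11.
Posterior: Gamma(7.6+11, 4.5+17.17) = Gamma(18.6, 21.67).
Posterior mean of λ = α/β = 18.6/21.67 = 0.8583.

0.8583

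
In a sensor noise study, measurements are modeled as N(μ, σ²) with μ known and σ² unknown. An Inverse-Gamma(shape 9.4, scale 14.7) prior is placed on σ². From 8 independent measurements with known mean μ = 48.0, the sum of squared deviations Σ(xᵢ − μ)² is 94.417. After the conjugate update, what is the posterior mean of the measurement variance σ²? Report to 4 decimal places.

4.9926

With known mean μ and an Inverse-Gamma(α, β) prior on σ², the Normal likelihood is conjugate: posterior is Inv-Gamma(α + n/2, β + Σ(xᵢ−μ)²/2).
Posterior: Inv-Gamma(9.4 + 8/2, 14.7 + 94.417/2) = Inv-Gamma(13.40, 61.9085).
E[σ²|data] = β/(α−1) = 61.9085/12.40 = 4.9926.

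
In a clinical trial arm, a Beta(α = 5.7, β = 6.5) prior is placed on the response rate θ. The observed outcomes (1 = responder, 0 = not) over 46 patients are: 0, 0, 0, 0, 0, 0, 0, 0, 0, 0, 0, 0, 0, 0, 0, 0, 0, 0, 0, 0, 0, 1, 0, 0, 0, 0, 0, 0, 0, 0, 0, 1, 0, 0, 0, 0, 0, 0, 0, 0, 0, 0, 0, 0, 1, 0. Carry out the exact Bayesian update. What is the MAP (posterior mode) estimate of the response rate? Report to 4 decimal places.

0.1370

The Beta prior is conjugate to a Binomial/Bernoulli likelihood; the update adds successes to α and failures to β.
Posterior: Beta(α+k, β+n−k) = Beta(5.7+3, 6.5+43) = Beta(8.7, 49.5).
Mode of Beta(a,b) for a,b>1 is (a−1)/(a+b−2) = 7.7/56.2 = 0.1370.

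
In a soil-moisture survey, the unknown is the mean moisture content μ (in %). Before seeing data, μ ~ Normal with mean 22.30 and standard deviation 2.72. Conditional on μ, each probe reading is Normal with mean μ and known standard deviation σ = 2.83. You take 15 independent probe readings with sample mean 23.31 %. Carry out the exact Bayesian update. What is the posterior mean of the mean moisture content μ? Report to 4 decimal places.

23.2420

For Normal data with known variance σ², a Normal(μ₀, σ₀²) prior on μ is conjugate. Posterior precision = 1/σ₀² + n/σ²; posterior mean is the precision-weighted average of μ₀ and x̄.
n·x̄ = 15·23.31 = 349.65.
σ₀² = 2.72² = 7.3984, σ² = 2.83² = 8.0089; σ² + n·σ₀² = 8.0089 + 15·7.3984 = 118.9849.
Posterior mean = (μ₀/σ₀² + n·x̄/σ²)/(1/σ₀² + n/σ²) = (σ²·μ₀ + σ₀²·n·x̄)/(σ² + n·σ₀²) = (8.0089·22.30 + 7.3984·349.65)/118.9849 = 2765.44903/118.9849 = 23.2420.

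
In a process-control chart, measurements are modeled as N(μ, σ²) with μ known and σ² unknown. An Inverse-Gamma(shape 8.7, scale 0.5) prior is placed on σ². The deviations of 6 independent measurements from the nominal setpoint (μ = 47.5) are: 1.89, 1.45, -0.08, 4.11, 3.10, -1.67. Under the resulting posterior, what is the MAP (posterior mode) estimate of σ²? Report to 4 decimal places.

With known mean μ and an Inverse-Gamma(α, β) prior on σ², the Normal likelihood is conjugate: posterior is Inv-Gamma(α + n/2, β + Σ(xᵢ−μ)²/2).
Σ(xᵢ−μ)² = (1.89)² + (1.45)² + (-0.08)² + (4.11)² + (3.10)² + (-1.67)² = 34.9720.
Posterior: Inv-Gamma(8.7 + 6/2, 0.5 + 34.9720/2) = Inv-Gamma(11.70, 17.98600).
Mode = β/(α+1) = 17.98600/12.70 = 1.4162.

1.4162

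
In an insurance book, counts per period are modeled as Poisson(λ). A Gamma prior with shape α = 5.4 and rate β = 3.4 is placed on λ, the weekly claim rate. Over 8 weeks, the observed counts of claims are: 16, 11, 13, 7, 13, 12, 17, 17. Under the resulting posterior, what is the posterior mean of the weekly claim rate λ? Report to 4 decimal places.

9.7719

With a Gamma(shape α, rate β) prior, the Poisson likelihood is conjugate: the posterior is Gamma(α + ΣXᵢ, β + n).
Sum of counts S = 106 over n = 8 weeks.
Posterior: Gamma(α+S, β+n) = Gamma(5.4+106, 3.4+8) = Gamma(111.4, 11.4).
Posterior mean = α/β = 111.4/11.4 = 9.7719.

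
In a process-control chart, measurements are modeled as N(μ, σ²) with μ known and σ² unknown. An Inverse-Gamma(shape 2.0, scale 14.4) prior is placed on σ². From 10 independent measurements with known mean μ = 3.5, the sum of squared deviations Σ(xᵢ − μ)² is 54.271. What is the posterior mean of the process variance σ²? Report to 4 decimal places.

With known mean μ and an Inverse-Gamma(α, β) prior on σ², the Normal likelihood is conjugate: posterior is Inv-Gamma(α + n/2, β + Σ(xᵢ−μ)²/2).
Posterior: Inv-Gamma(2.0 + 10/2, 14.4 + 54.271/2) = Inv-Gamma(7.00, 41.5355).
E[σ²|data] = β/(α−1) = 41.5355/6.00 = 6.9226.

6.9226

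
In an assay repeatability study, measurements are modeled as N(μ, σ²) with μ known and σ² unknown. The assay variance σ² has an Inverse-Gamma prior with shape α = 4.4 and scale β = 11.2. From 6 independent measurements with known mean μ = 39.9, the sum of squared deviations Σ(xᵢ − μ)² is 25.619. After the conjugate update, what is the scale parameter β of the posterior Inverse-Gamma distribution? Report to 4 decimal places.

24.0095

With known mean μ and an Inverse-Gamma(α, β) prior on σ², the Normal likelihood is conjugate: posterior is Inv-Gamma(α + n/2, β + Σ(xᵢ−μ)²/2).
Posterior: Inv-Gamma(4.4 + 6/2, 11.2 + 25.619/2) = Inv-Gamma(7.40, 24.0095).
Posterior β = 24.0095.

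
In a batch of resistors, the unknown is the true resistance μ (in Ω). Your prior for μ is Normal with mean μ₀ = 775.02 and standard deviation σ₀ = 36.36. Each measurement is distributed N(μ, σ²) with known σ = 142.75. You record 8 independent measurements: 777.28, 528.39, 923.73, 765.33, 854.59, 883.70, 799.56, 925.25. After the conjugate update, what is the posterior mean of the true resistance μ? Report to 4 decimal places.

786.0251

For Normal data with known variance σ², a Normal(μ₀, σ₀²) prior on μ is conjugate. Posterior precision = 1/σ₀² + n/σ²; posterior mean is the precision-weighted average of μ₀ and x̄.
Σxᵢ = 777.28 + 528.39 + 923.73 + 765.33 + 854.59 + 883.70 + 799.56 + 925.25 = 6457.83, so n·x̄ = 6457.83.
σ₀² = 36.36² = 1322.0496, σ² = 142.75² = 20377.5625; σ² + n·σ₀² = 20377.5625 + 8·1322.0496 = 30953.9593.
Posterior mean = (μ₀/σ₀² + n·x̄/σ²)/(1/σ₀² + n/σ²) = (σ²·μ₀ + σ₀²·n·x̄)/(σ² + n·σ₀²) = (20377.5625·775.02 + 1322.0496·6457.83)/30953.9593 = 24330590.057118/30953.9593 = 786.0251.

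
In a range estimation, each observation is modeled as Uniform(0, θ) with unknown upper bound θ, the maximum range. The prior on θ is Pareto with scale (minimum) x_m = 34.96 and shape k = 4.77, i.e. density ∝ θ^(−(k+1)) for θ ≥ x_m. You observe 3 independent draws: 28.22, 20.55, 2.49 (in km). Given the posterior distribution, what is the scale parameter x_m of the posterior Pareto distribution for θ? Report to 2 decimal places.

A Pareto(scale x_m, shape k) prior on the upper bound θ of Uniform(0, θ) is conjugate: posterior is Pareto(max(x_m, max xᵢ), k + n).
Sample maximum = 28.22; prior scale x_m = 34.96 → posterior scale = max = 34.96.
Posterior shape = 4.77 + 3 = 7.77.
Posterior scale x_m = 34.96.

34.96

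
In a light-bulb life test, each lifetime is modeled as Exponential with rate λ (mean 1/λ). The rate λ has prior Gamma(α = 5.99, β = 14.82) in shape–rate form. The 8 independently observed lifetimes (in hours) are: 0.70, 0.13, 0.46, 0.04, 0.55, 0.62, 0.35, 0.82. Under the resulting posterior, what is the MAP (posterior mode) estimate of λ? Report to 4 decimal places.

With a Gamma(shape α, rate β) prior on the exponential rate λ, the posterior after n observations with total T = Σxᵢ is Gamma(α+n, β+T).
Sum of observations T = 3.67 hours; n = 8.
Posterior: Gamma(5.99+8, 14.82+3.67) = Gamma(13.99, 18.49).
Mode = (α−1)/β = 0.7025.

0.7025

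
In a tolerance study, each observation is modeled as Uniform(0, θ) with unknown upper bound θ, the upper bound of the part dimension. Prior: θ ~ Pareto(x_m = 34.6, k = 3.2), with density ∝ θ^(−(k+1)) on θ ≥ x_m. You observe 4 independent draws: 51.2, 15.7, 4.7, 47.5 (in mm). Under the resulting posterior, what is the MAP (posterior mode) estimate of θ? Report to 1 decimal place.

A Pareto(scale x_m, shape k) prior on the upper bound θ of Uniform(0, θ) is conjugate: posterior is Pareto(max(x_m, max xᵢ), k + n).
Sample maximum = 51.2; prior scale x_m = 34.6 → posterior scale = max = 51.2.
Posterior shape = 3.2 + 4 = 7.2.
The Pareto density is decreasing on [x_m, ∞), so the mode is x_m = 51.2.

51.2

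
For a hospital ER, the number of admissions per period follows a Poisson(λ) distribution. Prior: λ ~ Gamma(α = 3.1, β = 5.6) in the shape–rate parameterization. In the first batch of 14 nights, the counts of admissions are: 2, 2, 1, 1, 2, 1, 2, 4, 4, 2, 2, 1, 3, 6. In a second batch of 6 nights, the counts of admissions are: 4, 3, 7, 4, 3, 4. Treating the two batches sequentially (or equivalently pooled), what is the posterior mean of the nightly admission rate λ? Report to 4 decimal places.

2.3867

With a Gamma(shape α, rate β) prior, the Poisson likelihood is conjugate: the posterior is Gamma(α + ΣXᵢ, β + n).
Batch 1: sum of counts S = 33 over n = 14 nights.
After batch 1: Gamma(α+S, β+n) = Gamma(3.1+33, 5.6+14) = Gamma(36.1, 19.6).
Batch 2: sum of counts S = 25 over n = 6 nights.
After batch 2: Gamma(α+S, β+n) = Gamma(36.1+25, 19.6+6) = Gamma(61.1, 25.6).
Posterior mean = α/β = 61.1/25.6 = 2.3867.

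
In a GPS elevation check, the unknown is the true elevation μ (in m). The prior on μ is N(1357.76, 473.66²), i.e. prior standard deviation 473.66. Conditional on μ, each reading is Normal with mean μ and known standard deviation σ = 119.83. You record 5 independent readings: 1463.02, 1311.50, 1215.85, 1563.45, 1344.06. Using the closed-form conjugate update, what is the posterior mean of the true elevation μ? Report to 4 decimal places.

1379.3003

For Normal data with known variance σ², a Normal(μ₀, σ₀²) prior on μ is conjugate. Posterior precision = 1/σ₀² + n/σ²; posterior mean is the precision-weighted average of μ₀ and x̄.
Σxᵢ = 1463.02 + 1311.50 + 1215.85 + 1563.45 + 1344.06 = 6897.88, so n·x̄ = 6897.88.
σ₀² = 473.66² = 224353.7956, σ² = 119.83² = 14359.2289; σ² + n·σ₀² = 14359.2289 + 5·224353.7956 = 1136128.2069.
Posterior mean = (μ₀/σ₀² + n·x̄/σ²)/(1/σ₀² + n/σ²) = (σ²·μ₀ + σ₀²·n·x̄)/(σ² + n·σ₀²) = (14359.2289·1357.76 + 224353.7956·6897.88)/1136128.2069 = 1567061946.224592/1136128.2069 = 1379.3003.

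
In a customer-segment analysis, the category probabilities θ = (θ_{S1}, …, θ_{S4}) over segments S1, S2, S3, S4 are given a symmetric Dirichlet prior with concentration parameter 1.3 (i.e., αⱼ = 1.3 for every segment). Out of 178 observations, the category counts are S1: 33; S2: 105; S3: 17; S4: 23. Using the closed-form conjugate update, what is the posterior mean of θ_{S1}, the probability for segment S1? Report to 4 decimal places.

0.1872

The Dirichlet prior is conjugate to the Multinomial likelihood: each posterior αⱼ = prior αⱼ + observed count nⱼ.
Posterior concentration: (34.3, 106.3, 18.3, 24.3), total = 183.2.
E[θ_{S1}|data] = α_{S1}/Σα = 34.3/183.2 = 0.1872.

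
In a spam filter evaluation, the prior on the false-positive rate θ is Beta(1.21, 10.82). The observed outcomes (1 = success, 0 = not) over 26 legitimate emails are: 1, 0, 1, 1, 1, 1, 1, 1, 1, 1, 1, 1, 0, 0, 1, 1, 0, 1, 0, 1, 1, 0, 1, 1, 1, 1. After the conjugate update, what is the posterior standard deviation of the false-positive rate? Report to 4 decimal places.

0.0795

The Beta prior is conjugate to a Binomial/Bernoulli likelihood; the update adds successes to α and failures to β.
Posterior: Beta(α+k, β+n−k) = Beta(1.21+20, 10.82+6) = Beta(21.21, 16.82).
Var = αβ/((α+β)²(α+β+1)) = 21.21·16.82/(38.03²·39.03) = 0.00631998; SD = √0.00631998 = 0.0795.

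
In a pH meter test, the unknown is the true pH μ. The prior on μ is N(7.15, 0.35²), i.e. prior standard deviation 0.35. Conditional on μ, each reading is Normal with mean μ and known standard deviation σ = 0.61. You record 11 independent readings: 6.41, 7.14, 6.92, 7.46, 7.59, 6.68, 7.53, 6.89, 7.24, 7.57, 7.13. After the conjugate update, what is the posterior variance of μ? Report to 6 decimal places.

0.026507

For Normal data with known variance σ², a Normal(μ₀, σ₀²) prior on μ is conjugate. Posterior precision = 1/σ₀² + n/σ²; posterior mean is the precision-weighted average of μ₀ and x̄.
σ₀² = 0.35² = 0.1225, σ² = 0.61² = 0.3721; σ² + n·σ₀² = 0.3721 + 11·0.1225 = 1.7196.
Posterior precision = 1/σ₀² + n/σ² = 1/0.1225 + 11/0.3721 = (σ² + n·σ₀²)/(σ₀²σ²) = 1.7196/(0.1225·0.3721); posterior variance σₙ² = σ₀²σ²/(σ² + n·σ₀²) = 0.1225·0.3721/1.7196 = 0.026507.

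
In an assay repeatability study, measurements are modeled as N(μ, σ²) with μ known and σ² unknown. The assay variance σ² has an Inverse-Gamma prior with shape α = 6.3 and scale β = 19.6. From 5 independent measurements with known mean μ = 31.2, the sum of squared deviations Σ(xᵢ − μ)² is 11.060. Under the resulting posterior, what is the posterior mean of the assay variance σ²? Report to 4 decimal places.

With known mean μ and an Inverse-Gamma(α, β) prior on σ², the Normal likelihood is conjugate: posterior is Inv-Gamma(α + n/2, β + Σ(xᵢ−μ)²/2).
Posterior: Inv-Gamma(6.3 + 5/2, 19.6 + 11.060/2) = Inv-Gamma(8.80, 25.1300).
E[σ²|data] = β/(α−1) = 25.1300/7.80 = 3.2218.

3.2218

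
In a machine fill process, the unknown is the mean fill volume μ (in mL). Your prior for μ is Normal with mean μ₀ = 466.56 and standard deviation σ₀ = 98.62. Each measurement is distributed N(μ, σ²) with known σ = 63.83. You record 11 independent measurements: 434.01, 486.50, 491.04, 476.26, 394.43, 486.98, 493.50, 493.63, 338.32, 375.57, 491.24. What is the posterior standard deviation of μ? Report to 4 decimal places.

18.8892

For Normal data with known variance σ², a Normal(μ₀, σ₀²) prior on μ is conjugate. Posterior precision = 1/σ₀² + n/σ²; posterior mean is the precision-weighted average of μ₀ and x̄.
σ₀² = 98.62² = 9725.9044, σ² = 63.83² = 4074.2689; σ² + n·σ₀² = 4074.2689 + 11·9725.9044 = 111059.2173.
Posterior precision = 1/σ₀² + n/σ² = 1/9725.9044 + 11/4074.2689 = (σ² + n·σ₀²)/(σ₀²σ²) = 111059.2173/(9725.9044·4074.2689); posterior variance σₙ² = σ₀²σ²/(σ² + n·σ₀²) = 9725.9044·4074.2689/111059.2173 = 356.800190.
Posterior SD = √σₙ² = √(9725.9044·4074.2689/111059.2173) = 18.8892.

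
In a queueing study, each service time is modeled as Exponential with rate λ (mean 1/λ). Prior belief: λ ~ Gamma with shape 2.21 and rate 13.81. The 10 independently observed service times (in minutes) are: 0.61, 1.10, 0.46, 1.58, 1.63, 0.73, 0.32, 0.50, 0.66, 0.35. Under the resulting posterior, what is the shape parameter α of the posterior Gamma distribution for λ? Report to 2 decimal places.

12.21

With a Gamma(shape α, rate β) prior on the exponential rate λ, the posterior after n observations with total T = Σxᵢ is Gamma(α+n, β+T).
Sum of observations T = 7.94 minutes; n = 10.
Posterior: Gamma(2.21+10, 13.81+7.94) = Gamma(12.21, 21.75).
Posterior α = 12.21.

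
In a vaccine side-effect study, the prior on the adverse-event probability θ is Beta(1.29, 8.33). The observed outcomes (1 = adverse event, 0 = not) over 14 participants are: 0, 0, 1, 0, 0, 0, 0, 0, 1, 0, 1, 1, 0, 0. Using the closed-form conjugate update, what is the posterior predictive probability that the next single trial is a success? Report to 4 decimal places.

0.2240

The Beta prior is conjugate to a Binomial/Bernoulli likelihood; the update adds successes to α and failures to β.
Posterior: Beta(α+k, β+n−k) = Beta(1.29+4, 8.33+10) = Beta(5.29, 18.33).
For a single future Bernoulli trial, P(success | data) = α/(α+β) = 0.2240.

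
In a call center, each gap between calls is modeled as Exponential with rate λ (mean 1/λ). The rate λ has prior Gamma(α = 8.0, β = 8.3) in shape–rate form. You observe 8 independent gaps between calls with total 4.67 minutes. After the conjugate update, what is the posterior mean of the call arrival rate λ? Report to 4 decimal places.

1.2336

With a Gamma(shape α, rate β) prior on the exponential rate λ, the posterior after n observations with total T = Σxᵢ is Gamma(α+n, β+T).
Posterior: Gamma(8.0+8, 8.3+4.67) = Gamma(16.0, 12.97).
Posterior mean of λ = α/β = 16.0/12.97 = 1.2336.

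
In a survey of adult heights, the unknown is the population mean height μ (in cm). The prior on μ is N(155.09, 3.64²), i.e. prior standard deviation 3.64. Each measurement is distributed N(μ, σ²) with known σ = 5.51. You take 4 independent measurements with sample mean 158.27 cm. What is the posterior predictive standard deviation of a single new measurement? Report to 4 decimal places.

5.9318

For Normal data with known variance σ², a Normal(μ₀, σ₀²) prior on μ is conjugate. Posterior precision = 1/σ₀² + n/σ²; posterior mean is the precision-weighted average of μ₀ and x̄.
σ₀² = 3.64² = 13.2496, σ² = 5.51² = 30.3601; σ² + n·σ₀² = 30.3601 + 4·13.2496 = 83.3585.
Posterior precision = 1/σ₀² + n/σ² = 1/13.2496 + 4/30.3601 = (σ² + n·σ₀²)/(σ₀²σ²) = 83.3585/(13.2496·30.3601); posterior variance σₙ² = σ₀²σ²/(σ² + n·σ₀²) = 13.2496·30.3601/83.3585 = 4.825653.
Predictive variance for one new observation = σₙ² + σ² = 13.2496·30.3601/83.3585 + 30.3601 = σ²·(σ₀² + 83.3585)/83.3585 = 30.3601·96.6081/83.3585 = 35.185753; SD = √(30.3601·96.6081/83.3585) = 5.9318.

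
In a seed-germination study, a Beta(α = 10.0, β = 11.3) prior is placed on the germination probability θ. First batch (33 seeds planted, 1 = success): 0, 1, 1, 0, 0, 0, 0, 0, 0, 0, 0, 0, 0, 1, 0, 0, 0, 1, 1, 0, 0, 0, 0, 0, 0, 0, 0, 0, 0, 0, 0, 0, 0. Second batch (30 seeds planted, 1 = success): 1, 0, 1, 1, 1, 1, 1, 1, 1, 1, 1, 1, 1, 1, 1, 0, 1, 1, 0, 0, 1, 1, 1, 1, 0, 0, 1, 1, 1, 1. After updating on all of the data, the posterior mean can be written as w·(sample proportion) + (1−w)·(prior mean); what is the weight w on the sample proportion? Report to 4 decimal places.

The Beta prior is conjugate to a Binomial/Bernoulli likelihood; the update adds successes to α and failures to β.
Total number of seeds planted: n = 33 + 30 = 63.
Posterior mean = (α₀+k)/(α₀+β₀+n) = [n/(α₀+β₀+n)]·(k/n) + [(α₀+β₀)/(α₀+β₀+n)]·α₀/(α₀+β₀), so only n and the prior enter the weight.
The weight on the data is w = n/(α₀+β₀+n) = 63/(10.0+11.3+63) = 63/84.3 = 0.7473.

0.7473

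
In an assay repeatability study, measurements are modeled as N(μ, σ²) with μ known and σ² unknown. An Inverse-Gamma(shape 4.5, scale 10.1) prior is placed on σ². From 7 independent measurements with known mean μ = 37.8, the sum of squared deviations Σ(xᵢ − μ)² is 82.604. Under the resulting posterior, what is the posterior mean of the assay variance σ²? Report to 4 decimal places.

7.3431

With known mean μ and an Inverse-Gamma(α, β) prior on σ², the Normal likelihood is conjugate: posterior is Inv-Gamma(α + n/2, β + Σ(xᵢ−μ)²/2).
Posterior: Inv-Gamma(4.5 + 7/2, 10.1 + 82.604/2) = Inv-Gamma(8.00, 51.4020).
E[σ²|data] = β/(α−1) = 51.4020/7.00 = 7.3431.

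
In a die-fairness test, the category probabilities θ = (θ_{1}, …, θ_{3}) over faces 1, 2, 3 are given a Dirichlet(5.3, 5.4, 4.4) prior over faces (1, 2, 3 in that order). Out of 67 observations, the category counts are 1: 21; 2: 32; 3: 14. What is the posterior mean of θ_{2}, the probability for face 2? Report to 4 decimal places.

0.4555

The Dirichlet prior is conjugate to the Multinomial likelihood: each posterior αⱼ = prior αⱼ + observed count nⱼ.
Posterior concentration: (26.3, 37.4, 18.4), total = 82.1.
E[θ_{2}|data] = α_{2}/Σα = 37.4/82.1 = 0.4555.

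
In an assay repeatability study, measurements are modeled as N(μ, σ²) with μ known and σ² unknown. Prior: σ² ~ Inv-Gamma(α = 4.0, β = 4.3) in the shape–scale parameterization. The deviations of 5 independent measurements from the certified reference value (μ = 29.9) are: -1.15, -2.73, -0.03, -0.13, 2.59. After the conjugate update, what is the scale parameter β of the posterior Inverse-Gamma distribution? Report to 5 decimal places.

12.05065

With known mean μ and an Inverse-Gamma(α, β) prior on σ², the Normal likelihood is conjugate: posterior is Inv-Gamma(α + n/2, β + Σ(xᵢ−μ)²/2).
Σ(xᵢ−μ)² = (-1.15)² + (-2.73)² + (-0.03)² + (-0.13)² + (2.59)² = 15.5013.
Posterior: Inv-Gamma(4.0 + 5/2, 4.3 + 15.5013/2) = Inv-Gamma(6.50, 12.05065).
Posterior β = 12.05065.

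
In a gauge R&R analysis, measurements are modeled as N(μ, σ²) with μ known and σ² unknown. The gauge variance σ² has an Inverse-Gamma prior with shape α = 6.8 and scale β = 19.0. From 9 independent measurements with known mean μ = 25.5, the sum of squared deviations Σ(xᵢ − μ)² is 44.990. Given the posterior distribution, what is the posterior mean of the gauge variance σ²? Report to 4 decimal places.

4.0286

With known mean μ and an Inverse-Gamma(α, β) prior on σ², the Normal likelihood is conjugate: posterior is Inv-Gamma(α + n/2, β + Σ(xᵢ−μ)²/2).
Posterior: Inv-Gamma(6.8 + 9/2, 19.0 + 44.990/2) = Inv-Gamma(11.30, 41.4950).
E[σ²|data] = β/(α−1) = 41.4950/10.30 = 4.0286.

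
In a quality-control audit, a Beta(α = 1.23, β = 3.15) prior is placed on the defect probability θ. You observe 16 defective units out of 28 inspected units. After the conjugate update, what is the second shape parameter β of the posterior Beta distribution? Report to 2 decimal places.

The Beta prior is conjugate to a Binomial/Bernoulli likelihood; the update adds successes to α and failures to β.
Posterior: Beta(α+k, β+n−k) = Beta(1.23+16, 3.15+12) = Beta(17.23, 15.15).
Posterior β = 15.15.

15.15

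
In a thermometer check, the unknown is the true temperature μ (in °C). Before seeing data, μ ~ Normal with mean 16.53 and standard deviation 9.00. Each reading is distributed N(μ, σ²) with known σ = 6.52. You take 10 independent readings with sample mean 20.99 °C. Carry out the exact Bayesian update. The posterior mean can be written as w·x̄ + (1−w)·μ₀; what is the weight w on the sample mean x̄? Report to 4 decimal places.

For Normal data with known variance σ², a Normal(μ₀, σ₀²) prior on μ is conjugate. Posterior precision = 1/σ₀² + n/σ²; posterior mean is the precision-weighted average of μ₀ and x̄.
σ₀² = 9.00² = 81, σ² = 6.52² = 42.5104. Prior precision 1/σ₀² = 1/81; data precision n/σ² = 10/42.5104.
w = (n/σ²)/(1/σ₀² + n/σ²) = n·σ₀²/(σ² + n·σ₀²) = 10·81/(42.5104 + 10·81) = 810/852.5104 = 0.9501.

0.9501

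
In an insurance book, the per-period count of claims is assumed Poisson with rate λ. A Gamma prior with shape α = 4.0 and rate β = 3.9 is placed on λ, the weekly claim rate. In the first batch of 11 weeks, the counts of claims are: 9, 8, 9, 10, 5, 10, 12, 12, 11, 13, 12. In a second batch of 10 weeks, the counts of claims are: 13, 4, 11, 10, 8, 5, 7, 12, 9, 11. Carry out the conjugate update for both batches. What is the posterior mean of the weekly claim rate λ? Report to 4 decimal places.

With a Gamma(shape α, rate β) prior, the Poisson likelihood is conjugate: the posterior is Gamma(α + ΣXᵢ, β + n).
Batch 1: sum of counts S = 111 over n = 11 weeks.
After batch 1: Gamma(α+S, β+n) = Gamma(4.0+111, 3.9+11) = Gamma(115.0, 14.9).
Batch 2: sum of counts S = 90 over n = 10 weeks.
After batch 2: Gamma(α+S, β+n) = Gamma(115.0+90, 14.9+10) = Gamma(205.0, 24.9).
Posterior mean = α/β = 205.0/24.9 = 8.2329.

8.2329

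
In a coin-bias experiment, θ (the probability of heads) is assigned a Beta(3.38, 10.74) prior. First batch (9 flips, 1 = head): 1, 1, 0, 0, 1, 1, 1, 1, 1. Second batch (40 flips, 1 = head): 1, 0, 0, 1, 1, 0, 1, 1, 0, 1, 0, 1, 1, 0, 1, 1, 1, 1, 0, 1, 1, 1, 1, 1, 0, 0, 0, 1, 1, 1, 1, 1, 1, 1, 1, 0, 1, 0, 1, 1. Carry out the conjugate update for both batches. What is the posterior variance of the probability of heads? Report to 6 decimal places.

The Beta prior is conjugate to a Binomial/Bernoulli likelihood; the update adds successes to α and failures to β.
After batch 1: Beta(3.38+7, 10.74+2) = Beta(10.38, 12.74).
After batch 2: Beta(10.38+28, 12.74+12) = Beta(38.38, 24.74).
Var = αβ/((α+β)²(α+β+1)) = 38.38·24.74/(63.12²·64.12) = 0.003717.

0.003717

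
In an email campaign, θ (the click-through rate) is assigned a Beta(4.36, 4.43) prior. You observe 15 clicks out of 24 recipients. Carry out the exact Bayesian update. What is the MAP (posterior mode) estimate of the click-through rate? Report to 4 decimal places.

The Beta prior is conjugate to a Binomial/Bernoulli likelihood; the update adds successes to α and failures to β.
Posterior: Beta(α+k, β+n−k) = Beta(4.36+15, 4.43+9) = Beta(19.36, 13.43).
Mode of Beta(a,b) for a,b>1 is (a−1)/(a+b−2) = 18.36/30.79 = 0.5963.

0.5963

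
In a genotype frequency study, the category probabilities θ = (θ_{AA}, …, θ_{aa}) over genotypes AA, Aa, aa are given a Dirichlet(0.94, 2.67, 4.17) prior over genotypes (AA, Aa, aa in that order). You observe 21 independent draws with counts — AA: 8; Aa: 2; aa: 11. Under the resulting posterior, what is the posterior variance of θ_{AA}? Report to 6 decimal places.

The Dirichlet prior is conjugate to the Multinomial likelihood: each posterior αⱼ = prior αⱼ + observed count nⱼ.
Posterior concentration: (8.94, 4.67, 15.17), total = 28.78.
Var[θ_j] = α_j(Σα−α_j)/((Σα)²(Σα+1)) = 8.94·19.84/(28.78²·29.78) = 0.007191.

0.007191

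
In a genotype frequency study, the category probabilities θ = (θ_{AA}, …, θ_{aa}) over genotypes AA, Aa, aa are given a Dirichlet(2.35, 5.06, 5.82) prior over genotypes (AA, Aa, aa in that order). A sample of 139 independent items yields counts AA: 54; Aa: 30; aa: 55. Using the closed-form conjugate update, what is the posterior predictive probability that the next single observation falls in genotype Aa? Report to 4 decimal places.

The Dirichlet prior is conjugate to the Multinomial likelihood: each posterior αⱼ = prior αⱼ + observed count nⱼ.
Posterior concentration: (56.35, 35.06, 60.82), total = 152.23.
P(next = Aa | data) = α_{Aa}/Σα = 0.2303.

0.2303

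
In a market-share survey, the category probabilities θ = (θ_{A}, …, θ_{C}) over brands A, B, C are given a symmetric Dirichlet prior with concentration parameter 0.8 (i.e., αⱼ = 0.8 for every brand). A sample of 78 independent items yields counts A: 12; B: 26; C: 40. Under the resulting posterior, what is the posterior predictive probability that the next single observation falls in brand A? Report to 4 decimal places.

0.1592

The Dirichlet prior is conjugate to the Multinomial likelihood: each posterior αⱼ = prior αⱼ + observed count nⱼ.
Posterior concentration: (12.8, 26.8, 40.8), total = 80.4.
P(next = A | data) = α_{A}/Σα = 0.1592.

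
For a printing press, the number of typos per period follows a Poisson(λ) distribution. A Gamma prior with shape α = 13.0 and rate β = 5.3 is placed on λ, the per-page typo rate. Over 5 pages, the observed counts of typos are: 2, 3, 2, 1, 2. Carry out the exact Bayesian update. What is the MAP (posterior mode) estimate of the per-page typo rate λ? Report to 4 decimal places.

2.1359

With a Gamma(shape α, rate β) prior, the Poisson likelihood is conjugate: the posterior is Gamma(α + ΣXᵢ, β + n).
Sum of counts S = 10 over n = 5 pages.
Posterior: Gamma(α+S, β+n) = Gamma(13.0+10, 5.3+5) = Gamma(23.0, 10.3).
Mode of Gamma(α,β) for α≥1 is (α−1)/β = 22.0/10.3 = 2.1359.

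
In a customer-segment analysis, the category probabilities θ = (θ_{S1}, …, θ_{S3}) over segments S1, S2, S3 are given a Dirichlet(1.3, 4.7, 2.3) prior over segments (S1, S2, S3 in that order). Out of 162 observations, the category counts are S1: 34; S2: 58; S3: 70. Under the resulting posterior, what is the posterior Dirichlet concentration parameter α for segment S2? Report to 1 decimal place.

The Dirichlet prior is conjugate to the Multinomial likelihood: each posterior αⱼ = prior αⱼ + observed count nⱼ.
Posterior concentration: (35.3, 62.7, 72.3), total = 170.3.
α_{S2} = 4.7 + 58 = 62.7.

62.7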